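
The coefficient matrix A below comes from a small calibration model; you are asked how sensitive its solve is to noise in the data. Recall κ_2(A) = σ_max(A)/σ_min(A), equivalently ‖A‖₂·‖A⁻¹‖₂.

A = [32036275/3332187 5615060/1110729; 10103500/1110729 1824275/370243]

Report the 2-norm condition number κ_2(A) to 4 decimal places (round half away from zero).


162.2160

form AᵀA = [2312781600625/13202699409 411141104000/4400899803; 411141104000/4400899803 73104295225/1466966601] with trace 10279308850/45684081 and determinant 9765625/5076009
λ_max, λ_min = (10279308850/45684081 ± √105648129623961760000/2087035256814561)/2 = 225, 390625/45684081
κ_2(A) = √(λ_max/λ_min) = √(225 / (390625/45684081)) = 162.2160


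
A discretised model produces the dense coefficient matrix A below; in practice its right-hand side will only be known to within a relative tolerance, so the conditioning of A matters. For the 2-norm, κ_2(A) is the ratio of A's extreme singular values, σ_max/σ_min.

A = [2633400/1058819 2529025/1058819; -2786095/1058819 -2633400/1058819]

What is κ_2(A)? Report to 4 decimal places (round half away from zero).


M = AᵀA = [17475768025/1333053121 16643088000/1333053121; 16643088000/1333053121 15851085625/1333053121]. tr(M)=39627650/1585081, det(M)=15625/1585081
λ_max, λ_min = (39627650/1585081 ± √1570251576960000/2512481776561)/2 = 25, 625/1585081
so κ_2 = √(25 / (625/1585081)) = 251.8000

251.8000


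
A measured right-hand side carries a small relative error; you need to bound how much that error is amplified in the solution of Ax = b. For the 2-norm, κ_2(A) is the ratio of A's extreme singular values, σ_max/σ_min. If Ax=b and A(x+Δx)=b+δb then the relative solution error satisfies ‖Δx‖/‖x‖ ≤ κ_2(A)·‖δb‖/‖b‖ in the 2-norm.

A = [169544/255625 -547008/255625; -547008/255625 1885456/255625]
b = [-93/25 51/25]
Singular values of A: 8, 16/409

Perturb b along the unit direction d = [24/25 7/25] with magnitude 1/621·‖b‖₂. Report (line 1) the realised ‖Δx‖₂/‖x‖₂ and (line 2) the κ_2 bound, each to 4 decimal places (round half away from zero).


0.0023
0.3293

σ_max = 8, σ_min = 16/409
κ_2(A) = 8 / (16/409) = 204.5000
perturbation bound = 204.5000·1/621 = 0.3293
solve Ax = b  →  x = [-73.7250 -21.1125]
‖b‖ = 4.2426, ‖x‖ = 76.6884
Δx = A⁻¹·δb where δb = 1/621·4.2426·d; ‖Δx‖ = 0.1746
dividing the unrounded norms, ‖Δx‖/‖x‖ = 0.0023
so the bound overstates the realised error by a factor of ≈ 144.6051 (computed from the unrounded values)


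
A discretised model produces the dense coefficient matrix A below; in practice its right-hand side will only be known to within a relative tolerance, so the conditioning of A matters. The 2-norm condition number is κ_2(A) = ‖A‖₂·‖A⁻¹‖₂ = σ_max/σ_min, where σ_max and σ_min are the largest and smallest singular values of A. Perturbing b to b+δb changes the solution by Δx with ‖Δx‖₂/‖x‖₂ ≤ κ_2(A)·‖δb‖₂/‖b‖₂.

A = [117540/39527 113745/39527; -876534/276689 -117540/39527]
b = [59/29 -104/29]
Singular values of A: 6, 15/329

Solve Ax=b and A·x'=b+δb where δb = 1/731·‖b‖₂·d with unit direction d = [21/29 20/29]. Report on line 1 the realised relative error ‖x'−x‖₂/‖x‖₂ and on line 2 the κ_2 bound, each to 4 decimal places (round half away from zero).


σ_max = 6, σ_min = 15/329
κ_2(A) = 6 / (15/329) = 131.6000
κ_2(A)·‖δb‖/‖b‖ = 0.1800
solve Ax = b  →  x = [15.6092 -15.4230]
2-norm of b is 4.1231; of x, 21.9435
re-solving with b+δb shifts x by Δx of norm 0.1237
realised ‖Δx‖/‖x‖ = 0.0056
tightness: 0.0056 against a bound of 0.1800 (unrounded ratio ≈ 0.0313)

0.0056
0.1800


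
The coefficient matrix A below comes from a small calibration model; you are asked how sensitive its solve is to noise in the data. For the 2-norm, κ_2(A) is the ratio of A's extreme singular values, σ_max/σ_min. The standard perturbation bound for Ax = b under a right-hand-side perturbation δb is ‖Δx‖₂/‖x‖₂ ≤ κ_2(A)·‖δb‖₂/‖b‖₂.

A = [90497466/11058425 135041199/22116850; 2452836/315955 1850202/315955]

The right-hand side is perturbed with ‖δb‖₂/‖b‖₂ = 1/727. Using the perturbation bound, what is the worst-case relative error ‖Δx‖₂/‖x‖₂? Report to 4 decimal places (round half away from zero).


AᵀA = [18501648983316/145408755625 13876087629987/145408755625; 13876087629987/145408755625 41629058129961/581635022500]; tr = 4625426162529/23265400900, det = 1581016644/5816350225
solving λ² − 4625426162529/23265400900·λ + 1581016644/5816350225 = 0 gives λ = 19881/100, 318096/232654009
κ_2(A) = √(λ_max/λ_min) = √((19881/100) / (318096/232654009)) = 381.3250
κ_2(A)·‖δb‖/‖b‖ = 0.5245

0.5245


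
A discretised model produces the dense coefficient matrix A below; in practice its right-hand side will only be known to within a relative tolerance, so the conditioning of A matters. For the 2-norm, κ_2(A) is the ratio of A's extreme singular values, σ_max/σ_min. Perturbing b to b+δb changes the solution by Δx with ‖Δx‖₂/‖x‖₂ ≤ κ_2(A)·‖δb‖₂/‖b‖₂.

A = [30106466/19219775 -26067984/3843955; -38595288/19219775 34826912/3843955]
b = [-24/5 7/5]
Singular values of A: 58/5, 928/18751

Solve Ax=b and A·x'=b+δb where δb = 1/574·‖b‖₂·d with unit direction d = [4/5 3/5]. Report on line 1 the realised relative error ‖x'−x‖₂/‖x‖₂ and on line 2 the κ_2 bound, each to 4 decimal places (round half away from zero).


σ_max = 58/5, σ_min = 928/18751
κ = σ_max/σ_min = (58/5)/(928/18751) = 234.3875
worst-case relative error ≤ 234.3875 × 1/574 = 0.4083
solve Ax = b  →  x = [-59.2147 -12.9699]
‖b‖ = 5.0000, ‖x‖ = 60.6184
Δx = A⁻¹·δb where δb = 1/574·5.0000·d; ‖Δx‖ = 0.1760
relative error = 0.0029
tightness: 0.0029 against a bound of 0.4083 (unrounded ratio ≈ 0.0071)

0.0029
0.4083


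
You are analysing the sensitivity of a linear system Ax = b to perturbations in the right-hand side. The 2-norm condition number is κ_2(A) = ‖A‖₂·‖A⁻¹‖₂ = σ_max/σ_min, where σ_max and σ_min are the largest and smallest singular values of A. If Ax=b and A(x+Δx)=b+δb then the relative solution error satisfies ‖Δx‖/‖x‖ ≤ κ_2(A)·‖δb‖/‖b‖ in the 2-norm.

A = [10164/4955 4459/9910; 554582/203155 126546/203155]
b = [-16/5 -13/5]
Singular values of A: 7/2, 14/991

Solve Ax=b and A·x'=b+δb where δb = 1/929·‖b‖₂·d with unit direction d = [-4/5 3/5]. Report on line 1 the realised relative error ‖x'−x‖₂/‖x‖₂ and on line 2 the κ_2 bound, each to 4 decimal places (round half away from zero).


largest singular value 7/2, smallest 14/991
condition number: (7/2) ÷ (14/991) = 247.7500
perturbation bound = 247.7500·1/929 = 0.2667
solve Ax = b  →  x = [-16.6533 68.8084]
‖b‖ = 4.1231, ‖x‖ = 70.7949
re-solving with b+δb shifts x by Δx of norm 0.3142
realised ‖Δx‖/‖x‖ = 0.0044
tightness: 0.0044 against a bound of 0.2667 (unrounded ratio ≈ 0.0166)

0.0044
0.2667


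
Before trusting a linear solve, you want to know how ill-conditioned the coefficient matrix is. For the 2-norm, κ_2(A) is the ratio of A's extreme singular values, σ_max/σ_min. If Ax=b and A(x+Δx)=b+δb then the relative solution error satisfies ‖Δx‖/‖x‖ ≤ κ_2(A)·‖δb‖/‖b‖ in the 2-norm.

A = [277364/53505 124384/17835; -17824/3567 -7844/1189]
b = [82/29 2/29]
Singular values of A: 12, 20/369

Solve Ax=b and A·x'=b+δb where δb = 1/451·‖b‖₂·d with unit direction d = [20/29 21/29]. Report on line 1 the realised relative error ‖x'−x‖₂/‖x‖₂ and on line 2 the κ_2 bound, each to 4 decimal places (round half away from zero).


0.0031
0.4909

σ_max = 12, σ_min = 20/369
condition number: 12 ÷ (20/369) = 221.4000
worst-case relative error ≤ 221.4000 × 1/451 = 0.4909
solve Ax = b  →  x = [-29.4200 22.2733]
2-norm of b is 2.8284; of x, 36.9004
re-solving with b+δb shifts x by Δx of norm 0.1157
realised ‖Δx‖/‖x‖ = 0.0031
realised/bound (from unrounded values) ≈ 0.0064


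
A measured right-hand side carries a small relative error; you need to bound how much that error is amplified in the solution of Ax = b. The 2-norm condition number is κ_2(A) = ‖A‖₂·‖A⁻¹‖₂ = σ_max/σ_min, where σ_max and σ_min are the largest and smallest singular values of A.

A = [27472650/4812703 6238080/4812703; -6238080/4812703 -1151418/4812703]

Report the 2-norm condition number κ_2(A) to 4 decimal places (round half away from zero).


114.5200

AᵀA = [472135716900/13778768689 106222026240/13778768689; 106222026240/13778768689 23937778404/13778768689]; tr = 295106184/8196769, det = 810000/8196769
char-poly roots: 36 and 22500/8196769
κ_2(A) = √(λ_max/λ_min) = √(36 / (22500/8196769)) = 114.5200


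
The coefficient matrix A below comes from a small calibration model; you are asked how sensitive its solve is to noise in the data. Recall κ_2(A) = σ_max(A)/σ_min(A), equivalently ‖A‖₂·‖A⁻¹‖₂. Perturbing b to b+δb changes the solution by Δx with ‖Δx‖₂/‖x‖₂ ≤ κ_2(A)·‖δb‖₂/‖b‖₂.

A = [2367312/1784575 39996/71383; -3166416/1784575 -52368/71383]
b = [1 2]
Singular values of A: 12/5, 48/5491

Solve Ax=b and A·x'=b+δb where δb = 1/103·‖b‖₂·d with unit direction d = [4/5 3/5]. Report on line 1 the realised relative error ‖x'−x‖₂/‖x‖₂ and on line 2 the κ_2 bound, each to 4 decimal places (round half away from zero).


from the listed singular values, σ₁ = 12/5, σ_n = 48/5491
κ = σ_max/σ_min = (12/5)/(48/5491) = 274.5500
perturbation bound = 274.5500·1/103 = 2.6655
solve Ax = b  →  x = [-88.3814 211.0321]
‖b‖₂ = 2.2361 and ‖x‖₂ = 228.7920
Δx = A⁻¹·δb where δb = 1/103·2.2361·d; ‖Δx‖ = 2.4835
realised ‖Δx‖/‖x‖ = 0.0109
realised/bound (from unrounded values) ≈ 0.0041

0.0109
2.6655


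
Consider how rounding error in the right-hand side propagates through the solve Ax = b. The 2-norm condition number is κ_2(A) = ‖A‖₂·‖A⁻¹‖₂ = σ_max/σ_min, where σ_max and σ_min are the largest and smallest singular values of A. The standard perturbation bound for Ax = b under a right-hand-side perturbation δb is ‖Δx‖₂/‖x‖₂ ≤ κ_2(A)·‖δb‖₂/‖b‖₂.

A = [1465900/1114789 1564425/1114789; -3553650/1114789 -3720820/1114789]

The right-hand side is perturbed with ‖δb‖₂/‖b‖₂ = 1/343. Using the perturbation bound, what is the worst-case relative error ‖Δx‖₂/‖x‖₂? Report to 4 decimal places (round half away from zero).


form AᵀA = [87439592500/7353577009 91809364500/7353577009; 91809364500/7353577009 96401935225/7353577009] with trace 218598725/8743849 and determinant 62500/8743849
eigenvalues of AᵀA: λ = (tr ± √(tr²−4·det))/2 = 25, 2500/8743849
σ_max=√25=5, σ_min=√(2500/8743849)=(50/2957) → κ = 295.7000
worst-case relative error ≤ 295.7000 × 1/343 = 0.8621

0.8621


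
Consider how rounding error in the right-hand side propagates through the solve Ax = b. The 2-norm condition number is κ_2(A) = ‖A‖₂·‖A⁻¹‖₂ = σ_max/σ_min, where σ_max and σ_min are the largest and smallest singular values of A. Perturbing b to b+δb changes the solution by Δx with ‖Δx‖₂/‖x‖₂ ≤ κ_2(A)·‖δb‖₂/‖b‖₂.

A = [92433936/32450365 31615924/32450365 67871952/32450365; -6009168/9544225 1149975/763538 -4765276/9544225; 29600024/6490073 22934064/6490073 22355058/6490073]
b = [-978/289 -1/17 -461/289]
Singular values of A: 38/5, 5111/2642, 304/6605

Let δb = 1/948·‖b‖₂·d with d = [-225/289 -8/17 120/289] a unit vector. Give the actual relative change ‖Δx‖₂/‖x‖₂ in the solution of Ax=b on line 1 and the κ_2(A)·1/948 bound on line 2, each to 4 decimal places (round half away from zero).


from the listed singular values, σ₁ = 38/5, σ_n = 304/6605
condition number: (38/5) ÷ (304/6605) = 165.1250
κ_2(A)·‖δb‖/‖b‖ = 0.1742
solve Ax = b  →  x = [-26.5456 0.2704 34.4082]
‖b‖₂ = 3.7417 and ‖x‖₂ = 43.4588
re-solving with b+δb shifts x by Δx of norm 0.0858
relative error = 0.0020
realised/bound (from unrounded values) ≈ 0.0113

0.0020
0.1742


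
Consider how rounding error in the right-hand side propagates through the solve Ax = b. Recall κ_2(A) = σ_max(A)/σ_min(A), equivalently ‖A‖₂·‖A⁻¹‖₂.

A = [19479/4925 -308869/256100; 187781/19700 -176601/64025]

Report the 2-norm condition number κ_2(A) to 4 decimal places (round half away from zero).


form AᵀA = [41332607017/388090000 -753437916/24255625; -753437916/24255625 3517199233/388090000] with trace 35879845/310472 and determinant 3418801/9935104
char-poly roots: 1849/16 and 1849/620944
σ_max=√(1849/16)=(43/4), σ_min=√(1849/620944)=(43/788) → κ = 197.0000

197.0000


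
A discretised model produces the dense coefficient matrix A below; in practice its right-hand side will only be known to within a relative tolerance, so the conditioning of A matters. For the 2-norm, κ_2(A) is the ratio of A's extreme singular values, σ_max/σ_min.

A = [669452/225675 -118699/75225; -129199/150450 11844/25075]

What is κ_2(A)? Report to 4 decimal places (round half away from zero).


AᵀA = [3108632569/325946916 -138158930/27162243; -138158930/27162243 24563161/9054081]; tr = 13816285/1127844, det = 2401/1127844
λ_max, λ_min = (13816285/1127844 ± √190878899387449/1272032088336)/2 = 49/4, 49/281961
σ_max=√(49/4)=(7/2), σ_min=√(49/281961)=(7/531) → κ = 265.5000

265.5000


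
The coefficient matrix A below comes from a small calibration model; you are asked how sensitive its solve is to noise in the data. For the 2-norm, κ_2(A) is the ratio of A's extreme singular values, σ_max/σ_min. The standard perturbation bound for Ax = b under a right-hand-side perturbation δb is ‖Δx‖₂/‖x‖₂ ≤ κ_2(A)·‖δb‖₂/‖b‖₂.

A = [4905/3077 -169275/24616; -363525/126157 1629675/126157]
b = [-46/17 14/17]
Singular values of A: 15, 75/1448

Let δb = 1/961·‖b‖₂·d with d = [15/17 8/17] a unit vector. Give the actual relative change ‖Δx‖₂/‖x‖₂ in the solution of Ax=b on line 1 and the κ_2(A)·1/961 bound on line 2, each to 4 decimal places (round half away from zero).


0.0015
0.3014

from the listed singular values, σ₁ = 15, σ_n = 75/1448
κ_2(A) = 15 / (75/1448) = 289.6000
bound on ‖Δx‖/‖x‖: κ·ε = 289.6000·1/961 = 0.3014
solve Ax = b  →  x = [-37.7008 -8.3460]
‖b‖₂ = 2.8284 and ‖x‖₂ = 38.6136
Δx = A⁻¹·δb where δb = 1/961·2.8284·d; ‖Δx‖ = 0.0568
realised ‖Δx‖/‖x‖ = 0.0015
realised/bound (from unrounded values) ≈ 0.0049


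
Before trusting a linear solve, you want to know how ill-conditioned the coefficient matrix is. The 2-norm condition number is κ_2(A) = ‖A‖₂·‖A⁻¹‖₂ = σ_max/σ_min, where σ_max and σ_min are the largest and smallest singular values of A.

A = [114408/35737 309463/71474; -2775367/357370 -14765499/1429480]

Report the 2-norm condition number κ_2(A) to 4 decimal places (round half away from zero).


AᵀA = [53322964681/755700100 284382764757/3022800400; 284382764757/3022800400 1516727219329/12091201600]; tr = 94795786169/483648064, det = 37515625/120912016
solving λ² − 94795786169/483648064·λ + 37515625/120912016 = 0 gives λ = 196, 765625/483648064
κ = σ_max/σ_min = 14/(875/21992) = 351.8720

351.8720


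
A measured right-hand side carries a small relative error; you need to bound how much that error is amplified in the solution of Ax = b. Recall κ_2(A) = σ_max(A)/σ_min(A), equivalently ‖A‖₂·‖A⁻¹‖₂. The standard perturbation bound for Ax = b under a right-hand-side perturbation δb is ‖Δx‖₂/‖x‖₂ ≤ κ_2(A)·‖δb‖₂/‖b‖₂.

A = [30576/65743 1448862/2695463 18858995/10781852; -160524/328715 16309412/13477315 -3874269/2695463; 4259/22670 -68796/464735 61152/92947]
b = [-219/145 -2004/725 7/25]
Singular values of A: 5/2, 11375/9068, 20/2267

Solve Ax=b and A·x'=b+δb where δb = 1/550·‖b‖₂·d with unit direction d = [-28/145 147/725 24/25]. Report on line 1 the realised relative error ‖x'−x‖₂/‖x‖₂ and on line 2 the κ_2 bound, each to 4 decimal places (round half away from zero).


σ_max = 5/2, σ_min = 20/2267
condition number: (5/2) ÷ (20/2267) = 283.3750
worst-case relative error ≤ 283.3750 × 1/550 = 0.5152
solve Ax = b  →  x = [0.1120 -2.4175 -0.1503]
2-norm of b is 3.1623; of x, 2.4248
Δx = A⁻¹·δb where δb = 1/550·3.1623·d; ‖Δx‖ = 0.6517
dividing the unrounded norms, ‖Δx‖/‖x‖ = 0.2688
tightness: 0.2688 against a bound of 0.5152 (unrounded ratio ≈ 0.5217)

0.2688
0.5152


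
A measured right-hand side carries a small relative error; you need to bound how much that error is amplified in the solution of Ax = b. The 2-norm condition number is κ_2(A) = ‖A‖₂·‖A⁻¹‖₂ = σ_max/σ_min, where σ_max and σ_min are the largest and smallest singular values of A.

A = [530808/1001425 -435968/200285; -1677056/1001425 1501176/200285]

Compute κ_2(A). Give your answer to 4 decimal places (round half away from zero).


195.4000

form AᵀA = [4950838336/1604563249 -21991772160/1604563249; -21991772160/1604563249 97743899200/1604563249] with trace 61091456/954529 and determinant 102400/954529
char-poly roots: 64 and 1600/954529
so κ_2 = √(64 / (1600/954529)) = 195.4000


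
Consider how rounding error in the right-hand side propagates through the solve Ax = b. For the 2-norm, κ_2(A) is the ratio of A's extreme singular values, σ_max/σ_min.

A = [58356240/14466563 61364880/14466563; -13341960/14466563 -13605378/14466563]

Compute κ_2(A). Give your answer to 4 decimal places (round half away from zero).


304.1750

AᵀA = [2131742203200/124498182649 2238278449680/124498182649; 2238278449680/124498182649 2350240813764/124498182649]; tr = 5329349604/148035889, det = 2073600/148035889
eigenvalues of AᵀA: λ = (tr ± √(tr²−4·det))/2 = 36, 57600/148035889
so κ_2 = √(36 / (57600/148035889)) = 304.1750


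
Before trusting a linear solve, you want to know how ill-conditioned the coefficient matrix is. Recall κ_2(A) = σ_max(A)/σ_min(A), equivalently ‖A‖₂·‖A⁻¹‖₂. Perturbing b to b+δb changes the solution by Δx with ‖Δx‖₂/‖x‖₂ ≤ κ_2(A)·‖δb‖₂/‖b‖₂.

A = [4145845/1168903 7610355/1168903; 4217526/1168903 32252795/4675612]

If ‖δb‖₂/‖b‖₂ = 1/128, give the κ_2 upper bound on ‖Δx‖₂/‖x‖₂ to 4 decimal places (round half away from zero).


0.9262

AᵀA = [41588057461/1624654249 155905119135/3249308498; 155905119135/3249308498 2338790531425/25994467984]; tr = 10395153809/89946256, det = 85470025/89946256
solving λ² − 10395153809/89946256·λ + 85470025/89946256 = 0 gives λ = 1849/16, 46225/5621641
σ_max=√(1849/16)=(43/4), σ_min=√(46225/5621641)=(215/2371) → κ = 118.5500
bound on ‖Δx‖/‖x‖: κ·ε = 118.5500·1/128 = 0.9262


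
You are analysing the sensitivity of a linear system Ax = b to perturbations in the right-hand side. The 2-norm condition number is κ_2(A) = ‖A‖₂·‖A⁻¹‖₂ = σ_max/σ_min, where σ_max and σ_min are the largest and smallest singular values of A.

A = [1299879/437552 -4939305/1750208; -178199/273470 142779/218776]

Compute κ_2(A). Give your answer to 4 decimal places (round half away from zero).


AᵀA = [26338160569/2847289600 -20065943499/2277831680; -20065943499/2277831680 15289368129/1822265344]; tr = 955582369/54169600, det = 21609/2166784
λ_max, λ_min = (955582369/54169600 ± √913020608855012161/2934345564160000)/2 = 441/25, 1225/2166784
σ_max=√(441/25)=(21/5), σ_min=√(1225/2166784)=(35/1472) → κ = 176.6400

176.6400


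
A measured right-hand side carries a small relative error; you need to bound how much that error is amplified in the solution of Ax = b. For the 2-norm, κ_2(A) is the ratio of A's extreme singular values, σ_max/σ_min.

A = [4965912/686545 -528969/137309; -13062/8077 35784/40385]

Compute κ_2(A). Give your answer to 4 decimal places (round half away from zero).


form AᵀA = [15403320324/280395025 -328601448/11215801; -328601448/11215801 4381480089/280395025] with trace 68459517/970225 and determinant 777924/24255625
solving λ² − 68459517/970225·λ + 777924/24255625 = 0 gives λ = 1764/25, 441/970225
κ_2(A) = √(λ_max/λ_min) = √((1764/25) / (441/970225)) = 394.0000

394.0000


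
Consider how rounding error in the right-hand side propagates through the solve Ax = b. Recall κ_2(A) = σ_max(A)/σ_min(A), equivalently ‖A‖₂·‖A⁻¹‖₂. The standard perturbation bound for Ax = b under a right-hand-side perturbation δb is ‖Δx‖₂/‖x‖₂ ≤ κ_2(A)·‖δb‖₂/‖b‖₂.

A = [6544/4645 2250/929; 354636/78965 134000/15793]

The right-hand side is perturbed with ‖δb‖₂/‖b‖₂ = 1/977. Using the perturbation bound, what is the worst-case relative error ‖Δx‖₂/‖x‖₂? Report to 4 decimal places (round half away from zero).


AᵀA = [5525712400/249418849 10355292000/249418849; 10355292000/249418849 19419062500/249418849]; tr = 86314100/863041, det = 1000000/863041
char-poly roots: 100 and 10000/863041
κ_2(A) = √(λ_max/λ_min) = √(100 / (10000/863041)) = 92.9000
perturbation bound = 92.9000·1/977 = 0.0951

0.0951


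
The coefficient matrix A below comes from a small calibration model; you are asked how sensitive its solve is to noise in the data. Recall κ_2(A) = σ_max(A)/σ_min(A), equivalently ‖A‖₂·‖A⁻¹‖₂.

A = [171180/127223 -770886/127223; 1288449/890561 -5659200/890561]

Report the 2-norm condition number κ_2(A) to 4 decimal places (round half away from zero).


form AᵀA = [3681245961/943042681 -16358672520/943042681; -16358672520/943042681 72705755844/943042681] with trace 45441405/561001 and determinant 26244/561001
char-poly roots: 81 and 324/561001
so κ_2 = √(81 / (324/561001)) = 374.5000

374.5000


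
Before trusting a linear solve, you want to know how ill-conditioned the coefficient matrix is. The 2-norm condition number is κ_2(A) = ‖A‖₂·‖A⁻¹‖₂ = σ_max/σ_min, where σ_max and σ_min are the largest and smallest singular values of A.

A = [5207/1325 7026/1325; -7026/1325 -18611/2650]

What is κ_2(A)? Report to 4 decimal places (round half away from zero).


233.2000

form AᵀA = [3059101/70225 4078593/70225; 4078593/70225 21753121/280900] with trace 1359581/11236 and determinant 3025/11236
solving λ² − 1359581/11236·λ + 3025/11236 = 0 gives λ = 121, 25/11236
κ_2(A) = √(λ_max/λ_min) = √(121 / (25/11236)) = 233.2000


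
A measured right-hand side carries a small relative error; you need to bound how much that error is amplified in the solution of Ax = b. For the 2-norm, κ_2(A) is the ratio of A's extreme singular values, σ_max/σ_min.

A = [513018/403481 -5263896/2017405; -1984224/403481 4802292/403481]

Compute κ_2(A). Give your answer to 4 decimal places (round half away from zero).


M = AᵀA = [192208500/7449637 -2303783856/37248185; -2303783856/37248185 27651069072/186240925]. tr(M)=2496637044/14326225, det(M)=75898944/14326225
solving λ² − 2496637044/14326225·λ + 75898944/14326225 = 0 gives λ = 4356/25, 17424/573049
κ_2(A) = √(λ_max/λ_min) = √((4356/25) / (17424/573049)) = 75.7000

75.7000


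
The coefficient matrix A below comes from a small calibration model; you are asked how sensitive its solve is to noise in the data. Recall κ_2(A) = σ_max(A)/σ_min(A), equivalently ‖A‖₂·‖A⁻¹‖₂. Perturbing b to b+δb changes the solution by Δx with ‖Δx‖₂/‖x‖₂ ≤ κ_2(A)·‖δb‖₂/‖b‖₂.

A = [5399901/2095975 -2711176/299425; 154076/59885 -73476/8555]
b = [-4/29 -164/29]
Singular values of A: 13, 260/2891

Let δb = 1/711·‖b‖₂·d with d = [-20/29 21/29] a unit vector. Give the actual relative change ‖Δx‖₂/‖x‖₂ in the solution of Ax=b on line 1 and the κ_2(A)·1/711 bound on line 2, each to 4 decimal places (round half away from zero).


0.0020
0.2033

σ_max = 13, σ_min = 260/2891
κ_2(A) = 13 / (260/2891) = 144.5500
worst-case relative error ≤ 144.5500 × 1/711 = 0.2033
solve Ax = b  →  x = [-42.7840 -12.1582]
2-norm of b is 5.6569; of x, 44.4780
δb = ε·‖b‖·d = [-0.0055 0.0058]; solving A·Δx = δb gives ‖Δx‖ = 0.0885
dividing the unrounded norms, ‖Δx‖/‖x‖ = 0.0020
realised/bound (from unrounded values) ≈ 0.0098


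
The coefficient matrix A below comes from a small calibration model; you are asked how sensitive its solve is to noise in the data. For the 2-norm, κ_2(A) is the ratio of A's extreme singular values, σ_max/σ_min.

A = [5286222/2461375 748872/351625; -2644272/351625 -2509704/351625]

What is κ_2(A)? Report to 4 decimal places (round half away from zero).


AᵀA = [592897102596/9693387025 3226437360/55390783; 3226437360/55390783 10975077504/197824225]; tr = 1344442212/11526025, det = 136048896/288150625
eigenvalues of AᵀA: λ = (tr ± √(tr²−4·det))/2 = 2916/25, 46656/11526025
σ_max=√(2916/25)=(54/5), σ_min=√(46656/11526025)=(216/3395) → κ = 169.7500

169.7500


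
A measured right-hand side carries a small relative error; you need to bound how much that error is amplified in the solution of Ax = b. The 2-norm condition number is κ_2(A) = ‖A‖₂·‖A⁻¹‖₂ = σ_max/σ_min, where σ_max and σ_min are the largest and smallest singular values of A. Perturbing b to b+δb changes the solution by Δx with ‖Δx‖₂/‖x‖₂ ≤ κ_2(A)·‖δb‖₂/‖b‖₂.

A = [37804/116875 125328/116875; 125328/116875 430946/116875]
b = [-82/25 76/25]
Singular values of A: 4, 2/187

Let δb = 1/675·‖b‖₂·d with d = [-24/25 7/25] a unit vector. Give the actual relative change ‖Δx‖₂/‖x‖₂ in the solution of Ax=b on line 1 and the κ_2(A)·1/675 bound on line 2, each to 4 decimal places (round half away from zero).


largest singular value 4, smallest 2/187
κ = σ_max/σ_min = 4/(2/187) = 374.0000
worst-case relative error ≤ 374.0000 × 1/675 = 0.5541
solve Ax = b  →  x = [-358.9000 105.2000]
2-norm of b is 4.4721; of x, 374.0003
δb = ε·‖b‖·d = [-0.0064 0.0019]; solving A·Δx = δb gives ‖Δx‖ = 0.6195
realised ‖Δx‖/‖x‖ = 0.0017
so the bound overstates the realised error by a factor of ≈ 334.5161 (computed from the unrounded values)

0.0017
0.5541


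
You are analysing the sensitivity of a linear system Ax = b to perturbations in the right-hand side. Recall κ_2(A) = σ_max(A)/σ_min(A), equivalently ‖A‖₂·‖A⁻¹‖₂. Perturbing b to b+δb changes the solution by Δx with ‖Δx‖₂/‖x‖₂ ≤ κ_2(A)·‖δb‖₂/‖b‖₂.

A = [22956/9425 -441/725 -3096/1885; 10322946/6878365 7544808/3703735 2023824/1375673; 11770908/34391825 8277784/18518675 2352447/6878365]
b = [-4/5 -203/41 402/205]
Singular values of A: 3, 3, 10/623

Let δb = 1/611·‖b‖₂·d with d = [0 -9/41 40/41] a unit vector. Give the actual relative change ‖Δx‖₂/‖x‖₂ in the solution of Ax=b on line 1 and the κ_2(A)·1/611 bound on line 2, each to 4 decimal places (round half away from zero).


0.0029
0.3059

σ_max = 3, σ_min = 10/623
condition number: 3 ÷ (10/623) = 186.9000
bound on ‖Δx‖/‖x‖: κ·ε = 186.9000·1/611 = 0.3059
solve Ax = b  →  x = [51.0853 -129.8621 124.3381]
‖b‖₂ = 5.3852 and ‖x‖₂ = 186.9059
with δb = [0.0000 -0.0019 0.0086], A·Δx = δb → ‖Δx‖ = 0.5491
dividing the unrounded norms, ‖Δx‖/‖x‖ = 0.0029
tightness: 0.0029 against a bound of 0.3059 (unrounded ratio ≈ 0.0096)


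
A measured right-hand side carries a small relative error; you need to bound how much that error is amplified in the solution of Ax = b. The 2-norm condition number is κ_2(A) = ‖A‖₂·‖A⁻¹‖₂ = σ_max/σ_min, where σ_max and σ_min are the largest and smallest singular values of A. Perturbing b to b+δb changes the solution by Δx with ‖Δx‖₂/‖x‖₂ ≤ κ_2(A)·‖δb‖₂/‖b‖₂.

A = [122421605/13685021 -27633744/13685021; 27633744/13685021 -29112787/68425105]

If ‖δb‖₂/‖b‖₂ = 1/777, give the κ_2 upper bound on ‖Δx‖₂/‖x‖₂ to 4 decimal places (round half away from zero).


0.4191

AᵀA = [9369823425481/111409755961 -10540946916288/557048779805; -10540946916288/557048779805 11860886111449/2785243899025]; tr = 146404801754/1656897025, det = 4879681/66275881
λ_max, λ_min = (146404801754/1656897025 ± √21433557463734856574016/2745307751453850625)/2 = 2209/25, 55225/66275881
κ_2(A) = √(λ_max/λ_min) = √((2209/25) / (55225/66275881)) = 325.6400
bound on ‖Δx‖/‖x‖: κ·ε = 325.6400·1/777 = 0.4191


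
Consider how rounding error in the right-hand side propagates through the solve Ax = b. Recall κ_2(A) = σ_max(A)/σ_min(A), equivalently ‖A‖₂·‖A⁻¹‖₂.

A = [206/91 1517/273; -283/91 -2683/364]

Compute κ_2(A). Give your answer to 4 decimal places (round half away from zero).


M = AᵀA = [725/49 20875/588; 20875/588 601225/7056]. tr(M)=705625/7056, det(M)=625/1764
solving λ² − 705625/7056·λ + 625/1764 = 0 gives λ = 100, 25/7056
so κ_2 = √(100 / (25/7056)) = 168.0000

168.0000


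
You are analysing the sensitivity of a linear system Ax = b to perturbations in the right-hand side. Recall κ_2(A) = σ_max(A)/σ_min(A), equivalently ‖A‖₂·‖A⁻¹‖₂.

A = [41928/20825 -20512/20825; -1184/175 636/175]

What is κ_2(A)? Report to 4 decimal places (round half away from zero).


98.0000

AᵀA = [34575424/693889 -18437760/693889; -18437760/693889 9838096/693889]; tr = 153680/2401, det = 1024/2401
eigenvalues of AᵀA: λ = (tr ± √(tr²−4·det))/2 = 64, 16/2401
κ_2(A) = √(λ_max/λ_min) = √(64 / (16/2401)) = 98.0000


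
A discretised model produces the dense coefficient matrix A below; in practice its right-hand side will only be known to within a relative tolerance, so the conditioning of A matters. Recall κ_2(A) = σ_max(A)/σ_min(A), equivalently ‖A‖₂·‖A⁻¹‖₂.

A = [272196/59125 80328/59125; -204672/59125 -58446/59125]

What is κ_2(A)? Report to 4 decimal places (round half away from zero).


AᵀA = [185570064/5593225 54123552/5593225; 54123552/5593225 15789636/5593225]; tr = 8054388/223729, det = 5184/223729
eigenvalues of AᵀA: λ = (tr ± √(tr²−4·det))/2 = 36, 144/223729
σ_max=√36=6, σ_min=√(144/223729)=(12/473) → κ = 236.5000

236.5000


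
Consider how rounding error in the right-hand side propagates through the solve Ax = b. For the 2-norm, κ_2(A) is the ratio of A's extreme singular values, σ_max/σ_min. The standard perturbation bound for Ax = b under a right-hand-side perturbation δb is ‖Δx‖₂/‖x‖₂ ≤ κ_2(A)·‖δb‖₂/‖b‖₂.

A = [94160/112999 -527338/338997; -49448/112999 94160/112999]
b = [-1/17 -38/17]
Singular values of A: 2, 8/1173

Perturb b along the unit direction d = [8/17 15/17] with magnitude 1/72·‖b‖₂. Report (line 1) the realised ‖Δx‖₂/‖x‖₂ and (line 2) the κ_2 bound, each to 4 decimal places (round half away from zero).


from the listed singular values, σ₁ = 2, σ_n = 8/1173
condition number: 2 ÷ (8/1173) = 293.2500
perturbation bound = 293.2500·1/72 = 4.0729
solve Ax = b  →  x = [-258.5147 -138.4412]
2-norm of b is 2.2361; of x, 293.2504
Δx = A⁻¹·δb where δb = 1/72·2.2361·d; ‖Δx‖ = 4.5537
dividing the unrounded norms, ‖Δx‖/‖x‖ = 0.0155
so the bound overstates the realised error by a factor of ≈ 262.2912 (computed from the unrounded values)

0.0155
4.0729


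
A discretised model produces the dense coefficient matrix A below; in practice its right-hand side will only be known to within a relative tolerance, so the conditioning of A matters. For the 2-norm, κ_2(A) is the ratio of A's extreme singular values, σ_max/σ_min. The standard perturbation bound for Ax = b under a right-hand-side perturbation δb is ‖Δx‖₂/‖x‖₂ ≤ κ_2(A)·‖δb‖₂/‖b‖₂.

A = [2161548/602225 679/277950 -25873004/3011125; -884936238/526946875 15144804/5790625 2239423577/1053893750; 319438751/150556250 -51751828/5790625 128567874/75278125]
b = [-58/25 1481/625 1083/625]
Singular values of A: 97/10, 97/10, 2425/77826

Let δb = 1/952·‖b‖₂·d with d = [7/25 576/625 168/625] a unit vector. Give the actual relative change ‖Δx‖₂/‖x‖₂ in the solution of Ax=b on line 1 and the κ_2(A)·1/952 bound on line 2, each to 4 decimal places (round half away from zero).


σ_max = 97/10, σ_min = 2425/77826
κ_2(A) = (97/10) / (2425/77826) = 311.3040
perturbation bound = 311.3040·1/952 = 0.3270
solve Ax = b  →  x = [56.7867 17.8732 23.9962]
‖b‖ = 3.7417, ‖x‖ = 64.1872
Δx = A⁻¹·δb where δb = 1/952·3.7417·d; ‖Δx‖ = 0.1261
relative error = 0.0020
so the bound overstates the realised error by a factor of ≈ 166.4011 (computed from the unrounded values)

0.0020
0.3270


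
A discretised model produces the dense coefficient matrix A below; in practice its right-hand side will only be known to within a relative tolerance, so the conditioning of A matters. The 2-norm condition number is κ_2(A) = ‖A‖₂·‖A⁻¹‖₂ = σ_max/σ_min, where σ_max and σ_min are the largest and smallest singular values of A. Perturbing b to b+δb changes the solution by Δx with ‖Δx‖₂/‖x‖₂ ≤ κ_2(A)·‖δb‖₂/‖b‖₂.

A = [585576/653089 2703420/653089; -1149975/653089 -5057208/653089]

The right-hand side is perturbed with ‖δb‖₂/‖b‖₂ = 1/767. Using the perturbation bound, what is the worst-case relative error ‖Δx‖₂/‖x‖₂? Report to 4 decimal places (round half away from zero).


0.3054

form AᵀA = [5762428209/1475865889 25601109480/1475865889; 25601109480/1475865889 113784887376/1475865889] with trace 71116785/877969 and determinant 104976/877969
λ_max, λ_min = (71116785/877969 ± √5057228446041249/770829564961)/2 = 81, 1296/877969
so κ_2 = √(81 / (1296/877969)) = 234.2500
perturbation bound = 234.2500·1/767 = 0.3054


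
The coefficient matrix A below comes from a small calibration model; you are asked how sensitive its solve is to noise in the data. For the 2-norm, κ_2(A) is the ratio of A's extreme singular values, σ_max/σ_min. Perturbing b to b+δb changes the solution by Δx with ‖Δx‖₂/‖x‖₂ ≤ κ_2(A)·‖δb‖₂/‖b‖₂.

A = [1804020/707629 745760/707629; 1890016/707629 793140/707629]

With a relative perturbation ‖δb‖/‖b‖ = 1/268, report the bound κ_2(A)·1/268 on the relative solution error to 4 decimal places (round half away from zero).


form AᵀA = [624407632/45800677 260167680/45800677; 260167680/45800677 108408400/45800677] with trace 56370464/3523129 and determinant 6400/3523129
solving λ² − 56370464/3523129·λ + 6400/3523129 = 0 gives λ = 16, 400/3523129
κ = σ_max/σ_min = 4/(20/1877) = 375.4000
bound on ‖Δx‖/‖x‖: κ·ε = 375.4000·1/268 = 1.4007

1.4007


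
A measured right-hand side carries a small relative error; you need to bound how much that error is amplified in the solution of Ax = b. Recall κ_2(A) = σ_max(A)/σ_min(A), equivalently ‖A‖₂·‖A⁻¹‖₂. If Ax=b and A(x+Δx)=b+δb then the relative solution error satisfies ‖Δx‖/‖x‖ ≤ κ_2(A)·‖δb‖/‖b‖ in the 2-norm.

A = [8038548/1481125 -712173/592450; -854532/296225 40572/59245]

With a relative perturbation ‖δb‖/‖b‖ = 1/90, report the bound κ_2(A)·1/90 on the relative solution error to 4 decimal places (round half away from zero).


1.7708

M = AᵀA = [286760821536/7590765625 -12903703218/1518153125; -12903703218/1518153125 2324564361/1214522500]. tr(M)=716928849/18062500, det(M)=7001316/112890625
solving λ² − 716928849/18062500·λ + 7001316/112890625 = 0 gives λ = 3969/100, 7056/4515625
σ_max=√(3969/100)=(63/10), σ_min=√(7056/4515625)=(84/2125) → κ = 159.3750
bound on ‖Δx‖/‖x‖: κ·ε = 159.3750·1/90 = 1.7708


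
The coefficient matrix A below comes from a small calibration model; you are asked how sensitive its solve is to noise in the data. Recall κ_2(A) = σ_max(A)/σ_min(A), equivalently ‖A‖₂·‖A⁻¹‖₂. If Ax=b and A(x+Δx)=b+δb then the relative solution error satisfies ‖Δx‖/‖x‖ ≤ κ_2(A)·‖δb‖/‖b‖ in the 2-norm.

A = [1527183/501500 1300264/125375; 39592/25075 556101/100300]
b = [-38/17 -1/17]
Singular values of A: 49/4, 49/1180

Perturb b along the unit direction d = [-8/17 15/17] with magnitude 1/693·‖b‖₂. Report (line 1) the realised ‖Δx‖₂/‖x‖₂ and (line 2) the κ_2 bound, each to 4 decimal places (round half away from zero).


σ_max = 49/4, σ_min = 49/1180
condition number: (49/4) ÷ (49/1180) = 295.0000
worst-case relative error ≤ 295.0000 × 1/693 = 0.4257
solve Ax = b  →  x = [-23.1641 6.5861]
‖b‖ = 2.2361, ‖x‖ = 24.0822
δb = ε·‖b‖·d = [-0.0015 0.0028]; solving A·Δx = δb gives ‖Δx‖ = 0.0777
relative error = 0.0032
tightness: 0.0032 against a bound of 0.4257 (unrounded ratio ≈ 0.0076)

0.0032
0.4257


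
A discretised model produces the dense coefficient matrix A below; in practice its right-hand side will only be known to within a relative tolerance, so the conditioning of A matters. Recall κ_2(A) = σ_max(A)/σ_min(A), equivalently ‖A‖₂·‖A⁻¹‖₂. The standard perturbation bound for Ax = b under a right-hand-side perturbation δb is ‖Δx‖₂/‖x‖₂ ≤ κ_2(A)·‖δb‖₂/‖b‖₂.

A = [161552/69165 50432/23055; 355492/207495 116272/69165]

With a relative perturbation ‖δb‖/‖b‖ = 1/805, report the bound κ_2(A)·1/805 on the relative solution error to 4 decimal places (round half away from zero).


0.1111

AᵀA = [14450640016/1722167001 4586411200/574055667; 4586411200/574055667 1456386304/191351889]; tr = 32768272/2047761, det = 65536/2047761
solving λ² − 32768272/2047761·λ + 65536/2047761 = 0 gives λ = 16, 4096/2047761
κ = σ_max/σ_min = 4/(64/1431) = 89.4375
perturbation bound = 89.4375·1/805 = 0.1111


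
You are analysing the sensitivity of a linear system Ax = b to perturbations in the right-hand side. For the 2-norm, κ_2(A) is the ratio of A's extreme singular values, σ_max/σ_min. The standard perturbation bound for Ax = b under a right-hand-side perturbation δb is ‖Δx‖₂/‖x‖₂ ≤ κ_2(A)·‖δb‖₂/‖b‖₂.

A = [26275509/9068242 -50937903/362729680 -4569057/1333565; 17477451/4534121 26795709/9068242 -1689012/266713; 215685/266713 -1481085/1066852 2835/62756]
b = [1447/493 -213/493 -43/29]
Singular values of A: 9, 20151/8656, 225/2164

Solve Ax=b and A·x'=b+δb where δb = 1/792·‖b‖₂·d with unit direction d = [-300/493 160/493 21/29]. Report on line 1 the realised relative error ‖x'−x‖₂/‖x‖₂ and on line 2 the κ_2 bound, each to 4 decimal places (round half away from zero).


0.0014
0.1093

largest singular value 9, smallest 225/2164
condition number: 9 ÷ (225/2164) = 86.5600
κ_2(A)·‖δb‖/‖b‖ = 0.1093
solve Ax = b  →  x = [-20.1061 -11.2101 -17.4009]
‖b‖ = 3.3166, ‖x‖ = 28.8567
δb = ε·‖b‖·d = [-0.0025 0.0014 0.0030]; solving A·Δx = δb gives ‖Δx‖ = 0.0403
dividing the unrounded norms, ‖Δx‖/‖x‖ = 0.0014
so the bound overstates the realised error by a factor of ≈ 78.3057 (computed from the unrounded values)


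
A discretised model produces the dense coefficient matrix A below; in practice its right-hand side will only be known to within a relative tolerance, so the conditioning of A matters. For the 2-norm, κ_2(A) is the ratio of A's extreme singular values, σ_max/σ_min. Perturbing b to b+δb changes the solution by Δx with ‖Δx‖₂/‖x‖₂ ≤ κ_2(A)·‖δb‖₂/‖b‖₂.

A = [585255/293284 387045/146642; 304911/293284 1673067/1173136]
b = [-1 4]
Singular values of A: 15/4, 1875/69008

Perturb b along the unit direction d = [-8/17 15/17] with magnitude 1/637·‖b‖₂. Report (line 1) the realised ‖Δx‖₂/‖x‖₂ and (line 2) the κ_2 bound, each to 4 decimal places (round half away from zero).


σ_max = 15/4, σ_min = 1875/69008
κ_2(A) = (15/4) / (1875/69008) = 138.0160
perturbation bound = 138.0160·1/637 = 0.2167
solve Ax = b  →  x = [-117.6137 88.5436]
‖b‖₂ = 4.1231 and ‖x‖₂ = 147.2173
δb = ε·‖b‖·d = [-0.0030 0.0057]; solving A·Δx = δb gives ‖Δx‖ = 0.2382
realised ‖Δx‖/‖x‖ = 0.0016
realised/bound (from unrounded values) ≈ 0.0075

0.0016
0.2167
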